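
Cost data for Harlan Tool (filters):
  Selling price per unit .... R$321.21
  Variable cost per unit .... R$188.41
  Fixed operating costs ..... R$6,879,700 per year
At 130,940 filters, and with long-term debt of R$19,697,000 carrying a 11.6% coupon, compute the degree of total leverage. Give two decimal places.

2.11

At 130,940 units, contribution = 130,940 × R$132.80 = R$17,388,832.00.
Subtracting fixed costs: EBIT = R$17,388,832.00 − R$6,879,700 = R$10,509,132.00. Interest = R$2,284,852.00.
DOL = R$17,388,832.00 ÷ R$10,509,132.00 = 1.6546; DFL = R$10,509,132.00 ÷ R$8,224,280.00 = 1.2778.
Combined leverage = 1.6546 × 1.2778 = 2.1142.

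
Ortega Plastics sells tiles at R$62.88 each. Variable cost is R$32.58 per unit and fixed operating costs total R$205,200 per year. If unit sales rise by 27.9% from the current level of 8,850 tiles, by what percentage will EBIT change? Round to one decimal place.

+118.8%

Contribution at this volume is 8,850 × R$30.30 = R$268,155.00.
Operating income = contribution − fixed costs = R$268,155.00 − R$205,200 = R$62,955.00.
DOL = contribution ÷ EBIT = R$268,155.00 ÷ R$62,955.00 = 4.2595.
Operating income changes by 4.2595 × +27.9% = +118.8%.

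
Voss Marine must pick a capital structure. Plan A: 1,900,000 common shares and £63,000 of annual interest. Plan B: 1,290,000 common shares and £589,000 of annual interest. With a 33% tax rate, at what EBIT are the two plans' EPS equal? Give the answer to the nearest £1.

£1,701,361

At indifference, (EBIT − 63,000)(1 − t)/1,900,000 = (EBIT − 589,000)(1 − t)/1,290,000.
The (1 − t) factor cancels: (EBIT − 63,000) × 1,290,000 = (EBIT − 589,000) × 1,900,000.
EBIT × (1,900,000 − 1,290,000) = 589,000 × 1,900,000 − 63,000 × 1,290,000 = 1,037,830,000,000, so EBIT = 1,037,830,000,000 ÷ 610,000 = 1,701,360.66.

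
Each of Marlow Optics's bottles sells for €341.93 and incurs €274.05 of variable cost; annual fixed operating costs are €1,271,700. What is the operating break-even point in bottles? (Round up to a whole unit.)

Each unit contributes €341.93 − €274.05 = €67.88.
Units to break even: €1,271,700 ÷ €67.88 = 18,734.53, rounded up to 18,735.

18,735 bottles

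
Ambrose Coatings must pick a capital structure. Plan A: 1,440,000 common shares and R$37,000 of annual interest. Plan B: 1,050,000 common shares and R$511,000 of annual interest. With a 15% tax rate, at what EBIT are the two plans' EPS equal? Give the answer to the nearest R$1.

At indifference, (EBIT − 37,000)(1 − t)/1,440,000 = (EBIT − 511,000)(1 − t)/1,050,000.
Cancelling (1 − t) and cross-multiplying: 1,050,000·(EBIT − 37,000) = 1,440,000·(EBIT − 511,000).
EBIT × (1,440,000 − 1,050,000) = 511,000 × 1,440,000 − 37,000 × 1,050,000 = 696,990,000,000, so EBIT = 696,990,000,000 ÷ 390,000 = 1,787,153.85.

R$1,787,154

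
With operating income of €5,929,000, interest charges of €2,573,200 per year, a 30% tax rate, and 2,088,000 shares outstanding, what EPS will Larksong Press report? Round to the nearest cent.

€1.13

Pre-tax income = €5,929,000 − €2,573,200.00 = €3,355,800.00.
After tax at 30%: net income = €3,355,800.00 × 0.70 = €2,349,060.00.
Per share: €2,349,060.00 / 2,088,000 shares = €1.13.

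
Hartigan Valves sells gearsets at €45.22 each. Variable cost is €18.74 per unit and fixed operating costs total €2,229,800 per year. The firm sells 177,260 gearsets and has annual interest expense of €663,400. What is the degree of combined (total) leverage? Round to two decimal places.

At 177,260 units, contribution = 177,260 × €26.48 = €4,693,844.80.
Operating income = contribution − fixed costs = €4,693,844.80 − €2,229,800 = €2,464,044.80. Interest = €663,400.00.
DOL = €4,693,844.80 ÷ €2,464,044.80 = 1.9049; DFL = €2,464,044.80 ÷ €1,800,644.80 = 1.3684.
Combined leverage = 1.9049 × 1.3684 = 2.6067.

2.61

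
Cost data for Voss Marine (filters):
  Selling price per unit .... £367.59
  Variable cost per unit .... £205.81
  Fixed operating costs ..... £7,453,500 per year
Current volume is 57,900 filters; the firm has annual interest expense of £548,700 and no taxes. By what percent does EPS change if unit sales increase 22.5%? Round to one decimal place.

Total contribution margin = 57,900 × £161.78 = £9,367,062.00.
Operating income = contribution − fixed costs = £9,367,062.00 − £7,453,500 = £1,913,562.00.
Interest = £548,700.00, so EBIT − I = £1,364,862.00.
Degree of combined leverage = contribution ÷ (EBIT − I) = £9,367,062.00 ÷ £1,364,862.00 = 6.8630.
%ΔEPS = DCL × %ΔSales = 6.8630 × +22.5% = +154.4%.

+154.4%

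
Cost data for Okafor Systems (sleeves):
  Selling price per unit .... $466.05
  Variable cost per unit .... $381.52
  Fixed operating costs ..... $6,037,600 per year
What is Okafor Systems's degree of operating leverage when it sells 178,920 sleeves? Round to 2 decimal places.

1.66

Total contribution margin = 178,920 × $84.53 = $15,124,107.60.
EBIT = $15,124,107.60 − $6,037,600 = $9,086,507.60.
So DOL = total CM / EBIT = $15,124,107.60 / $9,086,507.60 = 1.6645.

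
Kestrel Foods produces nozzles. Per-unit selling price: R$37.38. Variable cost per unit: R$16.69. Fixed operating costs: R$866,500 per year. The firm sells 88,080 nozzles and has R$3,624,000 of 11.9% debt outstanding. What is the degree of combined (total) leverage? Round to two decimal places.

3.47

Total contribution margin = 88,080 × R$20.69 = R$1,822,375.20.
Subtracting fixed costs: EBIT = R$1,822,375.20 − R$866,500 = R$955,875.20. Interest = R$431,256.00, so EBIT − I = R$524,619.20.
DCL = contribution ÷ (EBIT − I) = R$1,822,375.20 ÷ R$524,619.20 = 3.4737.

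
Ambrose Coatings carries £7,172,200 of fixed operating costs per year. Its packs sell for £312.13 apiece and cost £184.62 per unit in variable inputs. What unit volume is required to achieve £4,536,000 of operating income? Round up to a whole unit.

91,822 packs

Unit CM = price − variable cost = £312.13 − £184.62 = £127.51.
Need Q such that Q × £127.51 − £7,172,200 = £4,536,000, i.e. Q = £11,708,200 / £127.51 = 91,821.82 → 91,822.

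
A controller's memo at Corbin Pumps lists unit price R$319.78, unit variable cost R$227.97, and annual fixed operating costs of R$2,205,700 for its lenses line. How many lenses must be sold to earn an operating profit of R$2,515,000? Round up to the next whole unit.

51,419 lenses

Contribution margin per unit = R$319.78 − R$227.97 = R$91.81.
Required volume = (fixed costs + target profit) ÷ CM = (R$2,205,700 + R$2,515,000) ÷ R$91.81 = 51,418.15, so 51,419 lenses.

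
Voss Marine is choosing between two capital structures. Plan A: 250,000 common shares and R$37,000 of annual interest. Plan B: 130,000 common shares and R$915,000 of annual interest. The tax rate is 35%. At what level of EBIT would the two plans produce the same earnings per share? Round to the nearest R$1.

R$1,866,167

At indifference, (EBIT − 37,000)(1 − t)/250,000 = (EBIT − 915,000)(1 − t)/130,000.
Cancelling (1 − t) and cross-multiplying: 130,000·(EBIT − 37,000) = 250,000·(EBIT − 915,000).
Solving, EBIT = (915,000·250,000 − 37,000·130,000) / (250,000 − 130,000) = 223,940,000,000 / 120,000 = 1,866,166.67.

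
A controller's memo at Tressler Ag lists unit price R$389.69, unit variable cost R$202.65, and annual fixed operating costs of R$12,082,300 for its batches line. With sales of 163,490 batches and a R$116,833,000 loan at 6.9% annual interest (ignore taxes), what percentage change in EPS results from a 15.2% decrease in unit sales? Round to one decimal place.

Total contribution margin = 163,490 × R$187.04 = R$30,579,169.60.
EBIT = R$30,579,169.60 − R$12,082,300 = R$18,496,869.60.
Interest = R$8,061,477.00, so EBIT − I = R$10,435,392.60.
Degree of combined leverage = contribution ÷ (EBIT − I) = R$30,579,169.60 ÷ R$10,435,392.60 = 2.9303.
EPS therefore changes by 2.9303 × (-15.2%) = -44.5%.

-44.5%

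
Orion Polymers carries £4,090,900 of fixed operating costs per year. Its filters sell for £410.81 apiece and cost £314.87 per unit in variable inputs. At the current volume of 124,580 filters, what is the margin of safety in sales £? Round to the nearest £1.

Contribution margin per unit = £410.81 − £314.87 = £95.94. Break-even units = £4,090,900 ÷ £95.94 = 42,640.19; break-even revenue = 42,640.19 × £410.81 = £17,517,017.19.
Actual sales revenue = 124,580 × £410.81 = £51,178,709.80.
Margin of safety = £51,178,709.80 − £17,517,017.19 = £33,661,693.

£33,661,693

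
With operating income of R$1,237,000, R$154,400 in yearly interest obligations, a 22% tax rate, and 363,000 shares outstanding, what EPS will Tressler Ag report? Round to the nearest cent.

R$2.33

Pre-tax income = R$1,237,000 − R$154,400.00 = R$1,082,600.00.
After tax at 22%: net income = R$1,082,600.00 × 0.78 = R$844,428.00.
Per share: R$844,428.00 / 363,000 shares = R$2.33.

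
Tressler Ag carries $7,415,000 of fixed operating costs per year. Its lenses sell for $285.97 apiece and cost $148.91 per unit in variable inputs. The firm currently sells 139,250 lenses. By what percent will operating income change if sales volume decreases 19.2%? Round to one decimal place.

Contribution at this volume is 139,250 × $137.06 = $19,085,605.00.
Subtracting fixed costs: EBIT = $19,085,605.00 − $7,415,000 = $11,670,605.00.
So DOL = total CM / EBIT = $19,085,605.00 / $11,670,605.00 = 1.6354.
Operating income changes by 1.6354 × -19.2% = -31.4%.

-31.4%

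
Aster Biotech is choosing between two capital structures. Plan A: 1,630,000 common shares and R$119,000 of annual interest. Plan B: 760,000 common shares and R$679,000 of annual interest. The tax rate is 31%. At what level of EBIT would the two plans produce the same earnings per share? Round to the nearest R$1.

R$1,168,195

Set EPS_A = EPS_B: (EBIT − R$119,000)(1 − 0.31) ÷ 1,630,000 = (EBIT − R$679,000)(1 − 0.31) ÷ 760,000.
Cancelling (1 − t) and cross-multiplying: 760,000·(EBIT − 119,000) = 1,630,000·(EBIT − 679,000).
EBIT × (1,630,000 − 760,000) = 679,000 × 1,630,000 − 119,000 × 760,000 = 1,016,330,000,000, so EBIT = 1,016,330,000,000 ÷ 870,000 = 1,168,195.40.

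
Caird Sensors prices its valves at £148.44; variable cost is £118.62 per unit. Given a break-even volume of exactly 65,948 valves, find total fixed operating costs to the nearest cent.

£1,966,569.36

Contribution margin per unit = £148.44 − £118.62 = £29.82.
Since BE = FC / CM, FC = 65,948 × £29.82 = £1,966,569.36.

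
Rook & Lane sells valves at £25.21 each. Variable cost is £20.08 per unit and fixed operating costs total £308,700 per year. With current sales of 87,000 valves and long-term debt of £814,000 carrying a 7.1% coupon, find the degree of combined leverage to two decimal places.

Contribution at this volume is 87,000 × £5.13 = £446,310.00.
EBIT = £446,310.00 − £308,700 = £137,610.00. Interest = £57,794.00.
DOL = £446,310.00 ÷ £137,610.00 = 3.2433; DFL = £137,610.00 ÷ £79,816.00 = 1.7241.
Combined leverage = 3.2433 × 1.7241 = 5.5918.

5.59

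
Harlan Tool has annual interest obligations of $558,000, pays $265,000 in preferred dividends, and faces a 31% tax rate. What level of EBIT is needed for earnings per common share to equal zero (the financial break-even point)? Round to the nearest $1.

Grossing the preferred dividend up to pre-tax terms: $265,000 / (1 − 0.31) = $384,057.97.
Financial break-even EBIT = interest + D_p ÷ (1 − t) = $558,000 + $384,057.97 = $942,057.97.

$942,058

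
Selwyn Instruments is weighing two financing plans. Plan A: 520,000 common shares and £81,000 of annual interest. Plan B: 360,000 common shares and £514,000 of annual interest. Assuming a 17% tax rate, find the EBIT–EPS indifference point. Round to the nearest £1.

£1,488,250

Set EPS_A = EPS_B: (EBIT − £81,000)(1 − 0.17) ÷ 520,000 = (EBIT − £514,000)(1 − 0.17) ÷ 360,000.
Cancelling (1 − t) and cross-multiplying: 360,000·(EBIT − 81,000) = 520,000·(EBIT − 514,000).
EBIT × (520,000 − 360,000) = 514,000 × 520,000 − 81,000 × 360,000 = 238,120,000,000, so EBIT = 238,120,000,000 ÷ 160,000 = 1,488,250.00.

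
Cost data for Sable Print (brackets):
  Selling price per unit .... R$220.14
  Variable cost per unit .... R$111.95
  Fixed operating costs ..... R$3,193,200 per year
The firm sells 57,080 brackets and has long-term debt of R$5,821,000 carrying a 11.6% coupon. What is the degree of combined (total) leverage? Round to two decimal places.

2.68

Contribution at this volume is 57,080 × R$108.19 = R$6,175,485.20.
Subtracting fixed costs: EBIT = R$6,175,485.20 − R$3,193,200 = R$2,982,285.20. Interest = R$675,236.00.
DOL = R$6,175,485.20 ÷ R$2,982,285.20 = 2.0707; DFL = R$2,982,285.20 ÷ R$2,307,049.20 = 1.2927.
Combined leverage = 2.0707 × 1.2927 = 2.6768.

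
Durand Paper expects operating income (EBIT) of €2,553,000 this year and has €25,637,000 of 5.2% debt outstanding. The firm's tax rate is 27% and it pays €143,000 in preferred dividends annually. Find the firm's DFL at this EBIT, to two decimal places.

Interest = €1,333,124.00.
Pre-tax preferred-dividend burden = €143,000 ÷ (1 − 0.27) = €195,890.41.
DFL = EBIT ÷ [EBIT − I − D_p/(1−t)] = €2,553,000 ÷ [€2,553,000 − €1,333,124.00 − €195,890.41] = €2,553,000 ÷ €1,023,985.59 = 2.4932.

2.49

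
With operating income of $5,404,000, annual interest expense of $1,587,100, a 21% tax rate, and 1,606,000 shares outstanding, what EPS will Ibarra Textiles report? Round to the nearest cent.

$1.88

Interest = $1,587,100.00, so EBT = $5,404,000 − $1,587,100.00 = $3,816,900.00.
After tax at 21%: net income = $3,816,900.00 × 0.79 = $3,015,351.00.
Per share: $3,015,351.00 / 1,606,000 shares = $1.88.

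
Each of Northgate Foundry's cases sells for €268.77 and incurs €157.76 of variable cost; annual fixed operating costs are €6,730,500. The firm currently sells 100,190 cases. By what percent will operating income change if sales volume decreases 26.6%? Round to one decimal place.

Contribution at this volume is 100,190 × €111.01 = €11,122,091.90.
Subtracting fixed costs: EBIT = €11,122,091.90 − €6,730,500 = €4,391,591.90.
Degree of operating leverage = €11,122,091.90 / €4,391,591.90 = 2.5326.
Operating income changes by 2.5326 × -26.6% = -67.4%.

-67.4%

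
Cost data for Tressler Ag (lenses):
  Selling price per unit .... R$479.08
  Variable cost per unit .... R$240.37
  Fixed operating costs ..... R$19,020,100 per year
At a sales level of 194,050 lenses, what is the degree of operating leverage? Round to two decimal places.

Total contribution margin = 194,050 × R$238.71 = R$46,321,675.50.
Subtracting fixed costs: EBIT = R$46,321,675.50 − R$19,020,100 = R$27,301,575.50.
So DOL = total CM / EBIT = R$46,321,675.50 / R$27,301,575.50 = 1.6967.

1.70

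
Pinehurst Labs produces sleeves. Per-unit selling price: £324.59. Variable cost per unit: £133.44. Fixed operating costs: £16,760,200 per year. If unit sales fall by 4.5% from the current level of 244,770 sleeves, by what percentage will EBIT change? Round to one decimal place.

Contribution at this volume is 244,770 × £191.15 = £46,787,785.50.
Operating income = contribution − fixed costs = £46,787,785.50 − £16,760,200 = £30,027,585.50.
Degree of operating leverage = £46,787,785.50 / £30,027,585.50 = 1.5582.
%ΔEBIT = DOL × %ΔSales = 1.5582 × -4.5% = -7.0%.

-7.0%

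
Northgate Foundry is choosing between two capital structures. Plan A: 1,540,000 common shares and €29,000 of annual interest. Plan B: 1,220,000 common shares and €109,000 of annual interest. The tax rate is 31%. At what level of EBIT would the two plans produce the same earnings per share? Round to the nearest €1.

€414,000

Set EPS_A = EPS_B: (EBIT − €29,000)(1 − 0.31) ÷ 1,540,000 = (EBIT − €109,000)(1 − 0.31) ÷ 1,220,000.
Cancelling (1 − t) and cross-multiplying: 1,220,000·(EBIT − 29,000) = 1,540,000·(EBIT − 109,000).
Solving, EBIT = (109,000·1,540,000 − 29,000·1,220,000) / (1,540,000 − 1,220,000) = 132,480,000,000 / 320,000 = 414,000.00.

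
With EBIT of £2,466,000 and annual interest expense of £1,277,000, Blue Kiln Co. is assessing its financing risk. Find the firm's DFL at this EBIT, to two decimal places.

2.07

Interest = £1,277,000.00.
Degree of financial leverage = EBIT / (EBIT − interest) = £2,466,000 / £1,189,000.00 = 2.0740.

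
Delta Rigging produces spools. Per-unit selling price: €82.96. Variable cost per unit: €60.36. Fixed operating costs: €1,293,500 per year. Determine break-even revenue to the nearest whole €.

CM per unit = €82.96 − €60.36 = €22.60; CM ratio = €22.60 / €82.96 = 0.2724.
Break-even revenue = fixed costs × price ÷ CM = €1,293,500 × €82.96 ÷ €22.60 = €4,748,175.

€4,748,175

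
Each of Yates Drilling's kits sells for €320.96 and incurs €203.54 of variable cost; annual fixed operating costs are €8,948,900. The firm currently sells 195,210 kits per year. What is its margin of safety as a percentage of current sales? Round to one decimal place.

61.0%

Unit CM = price − variable cost = €320.96 − €203.54 = €117.42. Break-even units = €8,948,900 ÷ €117.42 = 76,212.74; break-even revenue = 76,212.74 × €320.96 = €24,461,241.22.
Current sales = 195,210 × €320.96 = €62,654,601.60.
Margin of safety = (€62,654,601.60 − €24,461,241.22) ÷ €62,654,601.60 = 61.0%.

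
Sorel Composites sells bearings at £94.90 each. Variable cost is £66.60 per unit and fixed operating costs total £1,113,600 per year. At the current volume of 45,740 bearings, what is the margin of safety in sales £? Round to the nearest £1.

Each unit contributes £94.90 − £66.60 = £28.30. Break-even units = £1,113,600 ÷ £28.30 = 39,349.82; break-even revenue = 39,349.82 × £94.90 = £3,734,298.23.
Current sales = 45,740 × £94.90 = £4,340,726.00.
Margin of safety = £4,340,726.00 − £3,734,298.23 = £606,428.

£606,428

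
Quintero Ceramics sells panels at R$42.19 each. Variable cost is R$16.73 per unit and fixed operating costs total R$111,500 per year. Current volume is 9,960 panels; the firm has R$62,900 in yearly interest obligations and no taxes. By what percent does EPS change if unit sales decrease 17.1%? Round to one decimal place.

-54.8%

Contribution at this volume is 9,960 × R$25.46 = R$253,581.60.
Operating income = contribution − fixed costs = R$253,581.60 − R$111,500 = R$142,081.60.
Interest = R$62,900.00, so EBIT − I = R$79,181.60.
DCL = total CM / (EBIT − I) = R$253,581.60 / R$79,181.60 = 3.2025.
EPS therefore changes by 3.2025 × (-17.1%) = -54.8%.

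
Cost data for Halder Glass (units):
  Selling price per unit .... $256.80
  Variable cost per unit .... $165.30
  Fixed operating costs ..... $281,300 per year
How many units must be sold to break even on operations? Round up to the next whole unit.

Unit CM = price − variable cost = $256.80 − $165.30 = $91.50.
Break-even volume = fixed costs ÷ CM per unit = $281,300 ÷ $91.50 = 3,074.32, so 3,075 units.

3,075 units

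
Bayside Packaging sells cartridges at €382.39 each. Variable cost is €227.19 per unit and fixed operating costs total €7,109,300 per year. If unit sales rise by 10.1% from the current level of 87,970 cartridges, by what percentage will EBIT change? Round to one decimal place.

Total contribution margin = 87,970 × €155.20 = €13,652,944.00.
EBIT = €13,652,944.00 − €7,109,300 = €6,543,644.00.
DOL = contribution ÷ EBIT = €13,652,944.00 ÷ €6,543,644.00 = 2.0864.
%ΔEBIT = DOL × %ΔSales = 2.0864 × +10.1% = +21.1%.

+21.1%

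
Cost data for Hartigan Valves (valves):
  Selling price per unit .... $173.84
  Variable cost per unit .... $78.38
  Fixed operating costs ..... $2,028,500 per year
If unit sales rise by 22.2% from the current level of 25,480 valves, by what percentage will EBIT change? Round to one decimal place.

+133.7%

At 25,480 units, contribution = 25,480 × $95.46 = $2,432,320.80.
EBIT = $2,432,320.80 − $2,028,500 = $403,820.80.
DOL = contribution ÷ EBIT = $2,432,320.80 ÷ $403,820.80 = 6.0233.
Operating income changes by 6.0233 × +22.2% = +133.7%.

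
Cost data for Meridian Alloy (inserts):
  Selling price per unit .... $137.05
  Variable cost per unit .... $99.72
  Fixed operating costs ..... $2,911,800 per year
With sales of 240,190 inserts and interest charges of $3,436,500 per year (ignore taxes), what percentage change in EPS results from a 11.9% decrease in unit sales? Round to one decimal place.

Contribution at this volume is 240,190 × $37.33 = $8,966,292.70.
EBIT = $8,966,292.70 − $2,911,800 = $6,054,492.70.
After interest of $3,436,500.00, pre-tax earnings = $2,617,992.70.
Degree of combined leverage = contribution ÷ (EBIT − I) = $8,966,292.70 ÷ $2,617,992.70 = 3.4249.
EPS therefore changes by 3.4249 × (-11.9%) = -40.8%.

-40.8%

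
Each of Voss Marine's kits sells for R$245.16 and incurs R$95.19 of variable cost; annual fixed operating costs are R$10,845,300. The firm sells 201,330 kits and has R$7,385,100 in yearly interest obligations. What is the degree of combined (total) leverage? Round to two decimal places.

2.52

Total contribution margin = 201,330 × R$149.97 = R$30,193,460.10.
Subtracting fixed costs: EBIT = R$30,193,460.10 − R$10,845,300 = R$19,348,160.10. Interest = R$7,385,100.00, so EBIT − I = R$11,963,060.10.
DCL = contribution ÷ (EBIT − I) = R$30,193,460.10 ÷ R$11,963,060.10 = 2.5239.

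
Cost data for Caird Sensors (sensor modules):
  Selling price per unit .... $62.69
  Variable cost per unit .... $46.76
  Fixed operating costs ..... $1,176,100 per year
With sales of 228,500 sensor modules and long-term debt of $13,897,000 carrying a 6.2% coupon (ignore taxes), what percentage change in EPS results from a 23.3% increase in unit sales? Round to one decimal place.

+52.9%

Total contribution margin = 228,500 × $15.93 = $3,640,005.00.
Operating income = contribution − fixed costs = $3,640,005.00 − $1,176,100 = $2,463,905.00.
Interest = $861,614.00, so EBIT − I = $1,602,291.00.
DCL = total CM / (EBIT − I) = $3,640,005.00 / $1,602,291.00 = 2.2718.
%ΔEPS = DCL × %ΔSales = 2.2718 × +23.3% = +52.9%.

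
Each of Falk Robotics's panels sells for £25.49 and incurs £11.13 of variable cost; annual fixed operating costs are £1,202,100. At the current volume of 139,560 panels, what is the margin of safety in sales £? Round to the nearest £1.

£1,423,573

Contribution margin per unit = £25.49 − £11.13 = £14.36. Break-even units = £1,202,100 ÷ £14.36 = 83,711.70; break-even revenue = 83,711.70 × £25.49 = £2,133,811.21.
Actual sales revenue = 139,560 × £25.49 = £3,557,384.40.
Margin of safety = £3,557,384.40 − £2,133,811.21 = £1,423,573.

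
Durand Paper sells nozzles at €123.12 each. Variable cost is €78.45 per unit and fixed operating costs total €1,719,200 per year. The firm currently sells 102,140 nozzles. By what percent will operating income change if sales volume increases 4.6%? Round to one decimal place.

Total contribution margin = 102,140 × €44.67 = €4,562,593.80.
EBIT = €4,562,593.80 − €1,719,200 = €2,843,393.80.
DOL = contribution ÷ EBIT = €4,562,593.80 ÷ €2,843,393.80 = 1.6046.
Operating income changes by 1.6046 × +4.6% = +7.4%.

+7.4%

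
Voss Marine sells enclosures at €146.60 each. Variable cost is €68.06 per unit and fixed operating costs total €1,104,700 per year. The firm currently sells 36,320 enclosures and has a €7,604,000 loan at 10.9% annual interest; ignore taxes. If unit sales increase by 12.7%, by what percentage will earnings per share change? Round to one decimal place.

+39.4%

At 36,320 units, contribution = 36,320 × €78.54 = €2,852,572.80.
EBIT = €2,852,572.80 − €1,104,700 = €1,747,872.80.
Interest = €828,836.00, so EBIT − I = €919,036.80.
DCL = total CM / (EBIT − I) = €2,852,572.80 / €919,036.80 = 3.1039.
%ΔEPS = DCL × %ΔSales = 3.1039 × +12.7% = +39.4%.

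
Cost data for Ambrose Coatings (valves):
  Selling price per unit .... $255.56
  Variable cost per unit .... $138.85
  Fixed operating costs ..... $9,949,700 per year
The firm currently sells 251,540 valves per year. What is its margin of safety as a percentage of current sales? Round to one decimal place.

Contribution margin per unit = $255.56 − $138.85 = $116.71. Break-even units = $9,949,700 ÷ $116.71 = 85,251.48; break-even revenue = 85,251.48 × $255.56 = $21,786,867.72.
Actual sales revenue = 251,540 × $255.56 = $64,283,562.40.
Margin of safety = ($64,283,562.40 − $21,786,867.72) ÷ $64,283,562.40 = 66.1%.

66.1%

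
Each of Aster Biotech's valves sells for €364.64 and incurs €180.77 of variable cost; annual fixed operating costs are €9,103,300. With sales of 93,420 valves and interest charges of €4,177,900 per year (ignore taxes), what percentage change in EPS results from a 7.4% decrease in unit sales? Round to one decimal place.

-32.6%

Contribution at this volume is 93,420 × €183.87 = €17,177,135.40.
Operating income = contribution − fixed costs = €17,177,135.40 − €9,103,300 = €8,073,835.40.
After interest of €4,177,900.00, pre-tax earnings = €3,895,935.40.
Degree of combined leverage = contribution ÷ (EBIT − I) = €17,177,135.40 ÷ €3,895,935.40 = 4.4090.
%ΔEPS = DCL × %ΔSales = 4.4090 × -7.4% = -32.6%.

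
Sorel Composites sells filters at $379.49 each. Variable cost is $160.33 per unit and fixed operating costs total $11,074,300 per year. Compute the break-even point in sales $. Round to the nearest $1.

$19,175,881

CM per unit = $379.49 − $160.33 = $219.16; CM ratio = $219.16 / $379.49 = 0.5775.
Break-even revenue = fixed costs × price ÷ CM = $11,074,300 × $379.49 ÷ $219.16 = $19,175,881.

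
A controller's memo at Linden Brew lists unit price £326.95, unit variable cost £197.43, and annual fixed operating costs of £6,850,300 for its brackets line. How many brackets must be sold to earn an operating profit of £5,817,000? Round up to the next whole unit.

97,802 brackets

Contribution margin per unit = £326.95 − £197.43 = £129.52.
Required volume = (fixed costs + target profit) ÷ CM = (£6,850,300 + £5,817,000) ÷ £129.52 = 97,801.88, so 97,802 brackets.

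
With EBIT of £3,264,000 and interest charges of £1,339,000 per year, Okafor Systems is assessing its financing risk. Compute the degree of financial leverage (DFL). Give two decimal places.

Interest = £1,339,000.00.
DFL = EBIT ÷ (EBIT − I) = £3,264,000 ÷ (£3,264,000 − £1,339,000.00) = £3,264,000 ÷ £1,925,000.00 = 1.6956.

1.70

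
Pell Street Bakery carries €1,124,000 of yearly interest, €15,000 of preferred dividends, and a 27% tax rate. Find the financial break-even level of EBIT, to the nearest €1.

Grossing the preferred dividend up to pre-tax terms: €15,000 / (1 − 0.27) = €20,547.95.
Financial break-even EBIT = interest + D_p ÷ (1 − t) = €1,124,000 + €20,547.95 = €1,144,547.95.

€1,144,548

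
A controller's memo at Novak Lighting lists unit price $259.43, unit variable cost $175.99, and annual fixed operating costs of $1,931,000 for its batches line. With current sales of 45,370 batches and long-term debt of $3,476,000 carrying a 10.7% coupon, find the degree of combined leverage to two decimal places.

2.55

Total contribution margin = 45,370 × $83.44 = $3,785,672.80.
EBIT = $3,785,672.80 − $1,931,000 = $1,854,672.80. Interest = $371,932.00.
DOL = $3,785,672.80 ÷ $1,854,672.80 = 2.0412; DFL = $1,854,672.80 ÷ $1,482,740.80 = 1.2508.
DCL = DOL × DFL = 2.0412 × 1.2508 = 2.5531.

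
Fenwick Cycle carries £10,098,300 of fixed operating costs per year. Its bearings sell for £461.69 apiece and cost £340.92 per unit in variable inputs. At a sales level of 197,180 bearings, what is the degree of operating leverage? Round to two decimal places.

1.74

Contribution at this volume is 197,180 × £120.77 = £23,813,428.60.
Operating income = contribution − fixed costs = £23,813,428.60 − £10,098,300 = £13,715,128.60.
DOL = contribution ÷ EBIT = £23,813,428.60 ÷ £13,715,128.60 = 1.7363.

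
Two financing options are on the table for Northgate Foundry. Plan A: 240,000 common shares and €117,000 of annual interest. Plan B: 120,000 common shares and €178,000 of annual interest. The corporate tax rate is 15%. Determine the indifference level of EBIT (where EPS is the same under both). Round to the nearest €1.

At indifference, (EBIT − 117,000)(1 − t)/240,000 = (EBIT − 178,000)(1 − t)/120,000.
The (1 − t) factor cancels: (EBIT − 117,000) × 120,000 = (EBIT − 178,000) × 240,000.
EBIT × (240,000 − 120,000) = 178,000 × 240,000 − 117,000 × 120,000 = 28,680,000,000, so EBIT = 28,680,000,000 ÷ 120,000 = 239,000.00.

€239,000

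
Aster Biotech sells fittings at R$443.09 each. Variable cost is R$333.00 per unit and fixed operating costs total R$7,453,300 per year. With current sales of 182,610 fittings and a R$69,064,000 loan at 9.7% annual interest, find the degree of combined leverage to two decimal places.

3.38

Contribution at this volume is 182,610 × R$110.09 = R$20,103,534.90.
EBIT = R$20,103,534.90 − R$7,453,300 = R$12,650,234.90. Interest = R$6,699,208.00.
DOL = R$20,103,534.90 ÷ R$12,650,234.90 = 1.5892; DFL = R$12,650,234.90 ÷ R$5,951,026.90 = 2.1257.
DCL = DOL × DFL = 1.5892 × 2.1257 = 3.3782.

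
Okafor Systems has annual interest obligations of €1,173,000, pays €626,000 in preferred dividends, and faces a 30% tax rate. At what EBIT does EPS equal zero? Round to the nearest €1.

Preferred dividends are paid after tax, so their pre-tax equivalent is €626,000 ÷ (1 − 0.30) = €894,285.71.
Financial break-even EBIT = interest + D_p ÷ (1 − t) = €1,173,000 + €894,285.71 = €2,067,285.71.

€2,067,286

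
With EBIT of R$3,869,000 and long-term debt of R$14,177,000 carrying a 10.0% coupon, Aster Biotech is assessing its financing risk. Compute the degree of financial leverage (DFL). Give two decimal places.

Annual interest charges come to R$1,417,700.00.
Degree of financial leverage = EBIT / (EBIT − interest) = R$3,869,000 / R$2,451,300.00 = 1.5783.

1.58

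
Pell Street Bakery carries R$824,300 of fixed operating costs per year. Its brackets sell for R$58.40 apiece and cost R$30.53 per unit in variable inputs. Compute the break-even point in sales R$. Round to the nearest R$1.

Contribution margin per unit = R$58.40 − R$30.53 = R$27.87, a CM ratio of R$27.87 ÷ R$58.40 = 0.4772.
Break-even sales = FC ÷ CM ratio = R$824,300 × R$58.40 / R$27.87 = R$1,727,274.

R$1,727,274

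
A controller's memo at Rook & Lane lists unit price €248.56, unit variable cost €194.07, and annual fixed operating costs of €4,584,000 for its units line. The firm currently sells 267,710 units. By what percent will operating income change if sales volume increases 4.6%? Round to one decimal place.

Total contribution margin = 267,710 × €54.49 = €14,587,517.90.
EBIT = €14,587,517.90 − €4,584,000 = €10,003,517.90.
DOL = contribution ÷ EBIT = €14,587,517.90 ÷ €10,003,517.90 = 1.4582.
So EBIT moves 1.4582 × (+4.6%) = +6.7%.

+6.7%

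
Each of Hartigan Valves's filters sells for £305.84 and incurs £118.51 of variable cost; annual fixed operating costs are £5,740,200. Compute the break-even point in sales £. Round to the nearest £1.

Contribution margin per unit = £305.84 − £118.51 = £187.33, a CM ratio of £187.33 ÷ £305.84 = 0.6125.
Break-even sales = FC ÷ CM ratio = £5,740,200 × £305.84 / £187.33 = £9,371,605.

£9,371,605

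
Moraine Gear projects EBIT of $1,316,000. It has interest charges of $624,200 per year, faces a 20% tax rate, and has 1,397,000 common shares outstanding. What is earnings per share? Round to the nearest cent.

$0.40

Pre-tax income = $1,316,000 − $624,200.00 = $691,800.00.
After tax at 20%: net income = $691,800.00 × 0.80 = $553,440.00.
EPS = $553,440.00 ÷ 1,397,000 = $0.40.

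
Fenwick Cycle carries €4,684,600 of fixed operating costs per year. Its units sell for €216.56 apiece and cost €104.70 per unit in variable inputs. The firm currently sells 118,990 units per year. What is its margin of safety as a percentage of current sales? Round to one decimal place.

Each unit contributes €216.56 − €104.70 = €111.86. Break-even units = €4,684,600 ÷ €111.86 = 41,879.13; break-even revenue = 41,879.13 × €216.56 = €9,069,345.40.
Current sales = 118,990 × €216.56 = €25,768,474.40.
Margin of safety = (€25,768,474.40 − €9,069,345.40) ÷ €25,768,474.40 = 64.8%.

64.8%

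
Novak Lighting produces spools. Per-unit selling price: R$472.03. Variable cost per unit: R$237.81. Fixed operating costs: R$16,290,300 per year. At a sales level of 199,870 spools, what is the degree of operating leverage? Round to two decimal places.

1.53

At 199,870 units, contribution = 199,870 × R$234.22 = R$46,813,551.40.
EBIT = R$46,813,551.40 − R$16,290,300 = R$30,523,251.40.
So DOL = total CM / EBIT = R$46,813,551.40 / R$30,523,251.40 = 1.5337.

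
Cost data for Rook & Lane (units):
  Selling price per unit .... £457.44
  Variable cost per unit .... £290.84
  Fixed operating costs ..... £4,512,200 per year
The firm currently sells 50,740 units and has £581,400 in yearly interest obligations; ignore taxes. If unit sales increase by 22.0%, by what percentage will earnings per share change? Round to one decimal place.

+55.4%

Contribution at this volume is 50,740 × £166.60 = £8,453,284.00.
EBIT = £8,453,284.00 − £4,512,200 = £3,941,084.00.
Interest = £581,400.00, so EBIT − I = £3,359,684.00.
DCL = total CM / (EBIT − I) = £8,453,284.00 / £3,359,684.00 = 2.5161.
%ΔEPS = DCL × %ΔSales = 2.5161 × +22.0% = +55.4%.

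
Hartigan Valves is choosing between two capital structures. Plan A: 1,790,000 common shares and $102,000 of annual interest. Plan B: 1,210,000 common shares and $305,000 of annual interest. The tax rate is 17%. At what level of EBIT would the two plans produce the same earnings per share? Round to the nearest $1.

$728,500

Set EPS_A = EPS_B: (EBIT − $102,000)(1 − 0.17) ÷ 1,790,000 = (EBIT − $305,000)(1 − 0.17) ÷ 1,210,000.
Cancelling (1 − t) and cross-multiplying: 1,210,000·(EBIT − 102,000) = 1,790,000·(EBIT − 305,000).
Solving, EBIT = (305,000·1,790,000 − 102,000·1,210,000) / (1,790,000 − 1,210,000) = 422,530,000,000 / 580,000 = 728,500.00.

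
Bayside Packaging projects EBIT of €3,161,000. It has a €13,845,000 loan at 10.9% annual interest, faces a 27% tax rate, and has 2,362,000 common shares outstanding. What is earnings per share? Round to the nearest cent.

Interest = €1,509,105.00, so EBT = €3,161,000 − €1,509,105.00 = €1,651,895.00.
After tax at 27%: net income = €1,651,895.00 × 0.73 = €1,205,883.35.
EPS = €1,205,883.35 ÷ 2,362,000 = €0.51.

€0.51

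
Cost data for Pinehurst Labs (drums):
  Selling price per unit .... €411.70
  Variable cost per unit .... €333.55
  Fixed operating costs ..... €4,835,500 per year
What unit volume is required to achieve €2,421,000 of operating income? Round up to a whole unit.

92,854 drums

Contribution margin per unit = €411.70 − €333.55 = €78.15.
Units = (FC + target) / CM = (€4,835,500 + €2,421,000) / €78.15 = 92,853.49, so 92,854 drums.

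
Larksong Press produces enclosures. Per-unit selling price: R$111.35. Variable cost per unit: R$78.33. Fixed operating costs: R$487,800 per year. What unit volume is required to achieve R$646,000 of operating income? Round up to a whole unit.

Contribution margin per unit = R$111.35 − R$78.33 = R$33.02.
Required volume = (fixed costs + target profit) ÷ CM = (R$487,800 + R$646,000) ÷ R$33.02 = 34,336.77, so 34,337 enclosures.

34,337 enclosures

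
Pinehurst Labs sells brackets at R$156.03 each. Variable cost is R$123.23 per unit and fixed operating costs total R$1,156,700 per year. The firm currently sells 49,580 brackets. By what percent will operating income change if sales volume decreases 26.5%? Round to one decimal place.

At 49,580 units, contribution = 49,580 × R$32.80 = R$1,626,224.00.
Subtracting fixed costs: EBIT = R$1,626,224.00 − R$1,156,700 = R$469,524.00.
DOL = contribution ÷ EBIT = R$1,626,224.00 ÷ R$469,524.00 = 3.4636.
%ΔEBIT = DOL × %ΔSales = 3.4636 × -26.5% = -91.8%.

-91.8%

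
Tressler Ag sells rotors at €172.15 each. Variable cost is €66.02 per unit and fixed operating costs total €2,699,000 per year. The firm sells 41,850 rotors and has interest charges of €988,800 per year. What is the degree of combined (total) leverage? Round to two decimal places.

At 41,850 units, contribution = 41,850 × €106.13 = €4,441,540.50.
Subtracting fixed costs: EBIT = €4,441,540.50 − €2,699,000 = €1,742,540.50. Interest = €988,800.00, so EBIT − I = €753,740.50.
DCL = contribution ÷ (EBIT − I) = €4,441,540.50 ÷ €753,740.50 = 5.8927.

5.89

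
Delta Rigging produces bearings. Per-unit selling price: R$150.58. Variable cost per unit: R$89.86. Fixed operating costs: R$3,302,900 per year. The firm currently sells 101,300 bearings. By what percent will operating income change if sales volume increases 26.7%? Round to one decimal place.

+57.7%

Contribution at this volume is 101,300 × R$60.72 = R$6,150,936.00.
Operating income = contribution − fixed costs = R$6,150,936.00 − R$3,302,900 = R$2,848,036.00.
So DOL = total CM / EBIT = R$6,150,936.00 / R$2,848,036.00 = 2.1597.
Operating income changes by 2.1597 × +26.7% = +57.7%.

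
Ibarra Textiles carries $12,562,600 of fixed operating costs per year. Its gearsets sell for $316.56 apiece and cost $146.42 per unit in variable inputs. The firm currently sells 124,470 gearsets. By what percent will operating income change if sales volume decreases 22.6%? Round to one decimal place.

At 124,470 units, contribution = 124,470 × $170.14 = $21,177,325.80.
Subtracting fixed costs: EBIT = $21,177,325.80 − $12,562,600 = $8,614,725.80.
DOL = contribution ÷ EBIT = $21,177,325.80 ÷ $8,614,725.80 = 2.4583.
Operating income changes by 2.4583 × -22.6% = -55.6%.

-55.6%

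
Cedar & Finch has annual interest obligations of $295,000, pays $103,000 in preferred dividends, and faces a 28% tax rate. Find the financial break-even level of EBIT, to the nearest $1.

Preferred dividends are paid after tax, so their pre-tax equivalent is $103,000 ÷ (1 − 0.28) = $143,055.56.
Financial break-even EBIT = interest + D_p ÷ (1 − t) = $295,000 + $143,055.56 = $438,055.56.

$438,056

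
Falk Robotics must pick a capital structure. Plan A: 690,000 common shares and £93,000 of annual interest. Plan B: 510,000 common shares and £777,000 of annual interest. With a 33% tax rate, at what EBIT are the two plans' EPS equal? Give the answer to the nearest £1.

£2,715,000

Set EPS_A = EPS_B: (EBIT − £93,000)(1 − 0.33) ÷ 690,000 = (EBIT − £777,000)(1 − 0.33) ÷ 510,000.
Cancelling (1 − t) and cross-multiplying: 510,000·(EBIT − 93,000) = 690,000·(EBIT − 777,000).
EBIT × (690,000 − 510,000) = 777,000 × 690,000 − 93,000 × 510,000 = 488,700,000,000, so EBIT = 488,700,000,000 ÷ 180,000 = 2,715,000.00.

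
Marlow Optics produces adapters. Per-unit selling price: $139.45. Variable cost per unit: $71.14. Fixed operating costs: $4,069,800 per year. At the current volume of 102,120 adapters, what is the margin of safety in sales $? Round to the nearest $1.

$5,932,427

Unit CM = price − variable cost = $139.45 − $71.14 = $68.31. Break-even units = $4,069,800 ÷ $68.31 = 59,578.39; break-even revenue = 59,578.39 × $139.45 = $8,308,206.85.
Current sales = 102,120 × $139.45 = $14,240,634.00.
Margin of safety = $14,240,634.00 − $8,308,206.85 = $5,932,427.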